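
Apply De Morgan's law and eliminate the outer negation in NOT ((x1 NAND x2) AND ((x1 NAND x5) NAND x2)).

NOT (x1 NAND x2) OR NOT ((x1 NAND x5) NAND x2)
De Morgan's: NOT(AND of terms) = OR of negations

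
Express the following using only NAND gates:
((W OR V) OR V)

((((W NAND W) NAND (V NAND V)) NAND ((W NAND W) NAND (V NAND V))) NAND (V NAND V))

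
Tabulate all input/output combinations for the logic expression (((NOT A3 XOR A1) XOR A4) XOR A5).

A1 | A4 | A3 | A5 | Output
--------------------------
0 | 0 | 0 | 0 | 1
0 | 0 | 0 | 1 | 0
0 | 0 | 1 | 0 | 0
0 | 0 | 1 | 1 | 1
0 | 1 | 0 | 0 | 0
0 | 1 | 0 | 1 | 1
0 | 1 | 1 | 0 | 1
0 | 1 | 1 | 1 | 0
1 | 0 | 0 | 0 | 0
1 | 0 | 0 | 1 | 1
1 | 0 | 1 | 0 | 1
1 | 0 | 1 | 1 | 0
1 | 1 | 0 | 0 | 1
1 | 1 | 0 | 1 | 0
1 | 1 | 1 | 0 | 0
1 | 1 | 1 | 1 | 1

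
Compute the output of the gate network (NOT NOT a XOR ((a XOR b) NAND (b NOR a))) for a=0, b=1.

Substituting: (NOT NOT 0 XOR ((0 XOR 1) NAND (1 NOR 0)))
= 1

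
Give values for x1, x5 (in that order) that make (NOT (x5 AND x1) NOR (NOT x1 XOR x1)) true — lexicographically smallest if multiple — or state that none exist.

UNSATISFIABLE - no assignment makes this expression true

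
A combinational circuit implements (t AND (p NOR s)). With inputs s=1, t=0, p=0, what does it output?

Substituting: (0 AND (0 NOR 1))
= 0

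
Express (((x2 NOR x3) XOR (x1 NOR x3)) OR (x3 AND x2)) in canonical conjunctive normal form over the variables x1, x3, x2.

(x1 OR x3 OR x2) AND (x1 OR NOT x3 OR x2) AND (NOT x1 OR x3 OR NOT x2) AND (NOT x1 OR NOT x3 OR x2)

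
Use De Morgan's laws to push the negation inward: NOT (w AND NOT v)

NOT w OR v
De Morgan's: NOT(AND of terms) = OR of negations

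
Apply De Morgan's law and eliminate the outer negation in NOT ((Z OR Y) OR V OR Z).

NOT (Z OR Y) AND NOT V AND NOT Z
De Morgan's: NOT(OR of terms) = AND of negations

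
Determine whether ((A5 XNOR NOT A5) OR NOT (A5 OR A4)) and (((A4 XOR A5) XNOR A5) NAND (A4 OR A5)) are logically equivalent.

No. Counterexample: with A4=1, A5=0, Expression 1 = 0 but Expression 2 = 1.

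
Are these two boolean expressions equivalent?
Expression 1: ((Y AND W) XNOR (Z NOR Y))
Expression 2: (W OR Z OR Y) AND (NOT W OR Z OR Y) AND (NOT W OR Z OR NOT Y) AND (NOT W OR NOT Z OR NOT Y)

Yes, they are equivalent — the two output columns agree on all 8 assignments:
W | Z | Y | Expression 1 | Expression 2
---------------------------------------
0 | 0 | 0 | 0 | 0
0 | 0 | 1 | 1 | 1
0 | 1 | 0 | 1 | 1
0 | 1 | 1 | 1 | 1
1 | 0 | 0 | 0 | 0
1 | 0 | 1 | 0 | 0
1 | 1 | 0 | 1 | 1
1 | 1 | 1 | 0 | 0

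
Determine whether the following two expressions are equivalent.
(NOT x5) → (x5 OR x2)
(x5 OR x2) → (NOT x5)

No, Converse is not equivalent to original (counterexample: x4=0, x2=0, x5=0)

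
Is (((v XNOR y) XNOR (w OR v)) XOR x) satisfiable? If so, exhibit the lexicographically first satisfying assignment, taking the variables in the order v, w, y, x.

v=0, w=0, y=0, x=1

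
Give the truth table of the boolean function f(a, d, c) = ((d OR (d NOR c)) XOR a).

a | d | c | Output
------------------
0 | 0 | 0 | 1
0 | 0 | 1 | 0
0 | 1 | 0 | 1
0 | 1 | 1 | 1
1 | 0 | 0 | 0
1 | 0 | 1 | 1
1 | 1 | 0 | 0
1 | 1 | 1 | 0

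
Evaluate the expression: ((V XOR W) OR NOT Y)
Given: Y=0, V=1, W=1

Substituting: ((1 XOR 1) OR NOT 0)
= 1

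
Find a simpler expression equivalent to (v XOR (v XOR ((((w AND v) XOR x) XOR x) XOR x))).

By XOR self-cancellation ((E XOR v) XOR v = E) then XOR self-cancellation ((E XOR v) XOR v = E):
= ((w AND v) XOR x)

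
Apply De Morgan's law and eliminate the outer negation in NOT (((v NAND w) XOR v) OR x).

NOT ((v NAND w) XOR v) AND NOT x
De Morgan's: NOT(OR of terms) = AND of negations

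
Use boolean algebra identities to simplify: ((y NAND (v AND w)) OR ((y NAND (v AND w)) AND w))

By absorption (E OR (E AND v) = E):
= (y NAND (v AND w))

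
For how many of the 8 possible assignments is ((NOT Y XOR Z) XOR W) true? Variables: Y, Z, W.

Satisfying assignments: (0,0,0), (0,1,1), (1,0,1), (1,1,0)
Count: 4 out of 8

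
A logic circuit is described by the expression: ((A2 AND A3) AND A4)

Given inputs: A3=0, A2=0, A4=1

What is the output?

Substituting: ((0 AND 0) AND 1)
= 0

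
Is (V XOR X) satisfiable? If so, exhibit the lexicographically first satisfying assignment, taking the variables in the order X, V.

X=0, V=1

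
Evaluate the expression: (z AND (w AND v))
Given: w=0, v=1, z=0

Substituting: (0 AND (0 AND 1))
= 0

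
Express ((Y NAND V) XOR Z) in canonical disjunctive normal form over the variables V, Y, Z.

(NOT V AND NOT Y AND NOT Z) OR (NOT V AND Y AND NOT Z) OR (V AND NOT Y AND NOT Z) OR (V AND Y AND Z)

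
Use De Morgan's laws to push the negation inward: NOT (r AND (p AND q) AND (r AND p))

NOT r OR NOT (p AND q) OR NOT (r AND p)
De Morgan's: NOT(AND of terms) = OR of negations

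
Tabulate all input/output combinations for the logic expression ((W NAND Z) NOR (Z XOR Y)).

Y | Z | W | Output
------------------
0 | 0 | 0 | 0
0 | 0 | 1 | 0
0 | 1 | 0 | 0
0 | 1 | 1 | 0
1 | 0 | 0 | 0
1 | 0 | 1 | 0
1 | 1 | 0 | 0
1 | 1 | 1 | 1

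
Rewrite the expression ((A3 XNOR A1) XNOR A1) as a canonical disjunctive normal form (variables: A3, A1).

(A3 AND NOT A1) OR (A3 AND A1)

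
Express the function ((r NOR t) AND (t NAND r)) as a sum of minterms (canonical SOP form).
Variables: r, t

Σm(0) = (NOT r AND NOT t)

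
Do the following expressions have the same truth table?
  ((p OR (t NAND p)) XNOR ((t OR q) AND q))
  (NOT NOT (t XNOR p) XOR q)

No. Counterexample: with p=0, t=0, q=0, Expression 1 = 0 but Expression 2 = 1.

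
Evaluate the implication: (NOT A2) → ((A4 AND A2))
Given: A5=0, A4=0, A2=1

Antecedent (NOT A2) = 0; consequent ((A4 AND A2)) = 0.
0 → 0 = 1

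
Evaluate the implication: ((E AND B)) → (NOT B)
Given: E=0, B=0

Antecedent ((E AND B)) = 0; consequent (NOT B) = 1.
0 → 1 = 1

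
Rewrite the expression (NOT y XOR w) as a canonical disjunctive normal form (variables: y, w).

(NOT y AND NOT w) OR (y AND w)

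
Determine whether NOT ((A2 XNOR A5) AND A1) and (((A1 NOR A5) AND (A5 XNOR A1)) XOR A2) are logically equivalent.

No. Counterexample: with A5=0, A2=1, A1=0, Expression 1 = 1 but Expression 2 = 0.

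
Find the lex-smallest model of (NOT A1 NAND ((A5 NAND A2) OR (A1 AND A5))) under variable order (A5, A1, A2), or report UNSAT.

A5=0, A1=1, A2=0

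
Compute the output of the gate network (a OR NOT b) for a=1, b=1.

Substituting: (1 OR NOT 1)
= 1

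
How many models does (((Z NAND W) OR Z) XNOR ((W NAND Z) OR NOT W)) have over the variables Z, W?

Satisfying assignments: (0,0), (0,1), (1,0)
Count: 3 out of 4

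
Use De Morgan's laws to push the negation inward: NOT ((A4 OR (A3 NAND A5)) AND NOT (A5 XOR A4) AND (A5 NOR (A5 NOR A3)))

NOT (A4 OR (A3 NAND A5)) OR (A5 XOR A4) OR NOT (A5 NOR (A5 NOR A3))
De Morgan's: NOT(AND of terms) = OR of negations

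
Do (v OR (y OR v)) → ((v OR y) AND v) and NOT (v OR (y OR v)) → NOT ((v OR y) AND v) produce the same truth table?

No, Inverse is not equivalent to original (counterexample: y=1, v=0)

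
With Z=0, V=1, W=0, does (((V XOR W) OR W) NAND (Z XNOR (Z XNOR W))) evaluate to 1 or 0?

Substituting: (((1 XOR 0) OR 0) NAND (0 XNOR (0 XNOR 0)))
= 1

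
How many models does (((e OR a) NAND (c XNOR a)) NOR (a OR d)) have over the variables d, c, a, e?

Satisfying assignments: (0,0,0,1)
Count: 1 out of 16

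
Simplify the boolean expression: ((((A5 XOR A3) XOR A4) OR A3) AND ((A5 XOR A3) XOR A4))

By absorption (E AND (E OR v) = E):
= ((A5 XOR A3) XOR A4)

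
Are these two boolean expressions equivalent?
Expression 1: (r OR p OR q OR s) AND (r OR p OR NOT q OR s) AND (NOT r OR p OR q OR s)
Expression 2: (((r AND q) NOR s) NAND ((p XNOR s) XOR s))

Yes, they are equivalent — the two output columns agree on all 16 assignments:
r | p | q | s | Expression 1 | Expression 2
-------------------------------------------
0 | 0 | 0 | 0 | 0 | 0
0 | 0 | 0 | 1 | 1 | 1
0 | 0 | 1 | 0 | 0 | 0
0 | 0 | 1 | 1 | 1 | 1
0 | 1 | 0 | 0 | 1 | 1
0 | 1 | 0 | 1 | 1 | 1
0 | 1 | 1 | 0 | 1 | 1
0 | 1 | 1 | 1 | 1 | 1
1 | 0 | 0 | 0 | 0 | 0
1 | 0 | 0 | 1 | 1 | 1
1 | 0 | 1 | 0 | 1 | 1
1 | 0 | 1 | 1 | 1 | 1
1 | 1 | 0 | 0 | 1 | 1
1 | 1 | 0 | 1 | 1 | 1
1 | 1 | 1 | 0 | 1 | 1
1 | 1 | 1 | 1 | 1 | 1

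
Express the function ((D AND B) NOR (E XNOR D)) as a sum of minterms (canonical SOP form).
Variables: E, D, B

Σm(2, 4, 5) = (NOT E AND D AND NOT B) OR (E AND NOT D AND NOT B) OR (E AND NOT D AND B)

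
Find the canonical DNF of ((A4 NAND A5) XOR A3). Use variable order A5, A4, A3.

(NOT A5 AND NOT A4 AND NOT A3) OR (NOT A5 AND A4 AND NOT A3) OR (A5 AND NOT A4 AND NOT A3) OR (A5 AND A4 AND A3)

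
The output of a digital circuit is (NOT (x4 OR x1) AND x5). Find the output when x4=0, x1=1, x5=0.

Substituting: (NOT (0 OR 1) AND 0)
= 0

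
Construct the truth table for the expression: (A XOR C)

C | A | Output
--------------
0 | 0 | 0
0 | 1 | 1
1 | 0 | 1
1 | 1 | 0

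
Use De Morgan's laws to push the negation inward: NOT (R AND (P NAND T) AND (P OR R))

NOT R OR NOT (P NAND T) OR NOT (P OR R)
De Morgan's: NOT(AND of terms) = OR of negations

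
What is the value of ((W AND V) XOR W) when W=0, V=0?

Substituting: ((0 AND 0) XOR 0)
= 0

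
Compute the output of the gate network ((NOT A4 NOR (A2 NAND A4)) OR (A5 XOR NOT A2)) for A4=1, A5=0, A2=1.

Substituting: ((NOT 1 NOR (1 NAND 1)) OR (0 XOR NOT 1))
= 1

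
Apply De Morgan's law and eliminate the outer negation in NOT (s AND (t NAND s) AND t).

NOT s OR NOT (t NAND s) OR NOT t
De Morgan's: NOT(AND of terms) = OR of negations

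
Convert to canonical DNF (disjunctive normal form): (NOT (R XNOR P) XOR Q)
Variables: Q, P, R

(NOT Q AND NOT P AND R) OR (NOT Q AND P AND NOT R) OR (Q AND NOT P AND NOT R) OR (Q AND P AND R)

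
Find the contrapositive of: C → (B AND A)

Contrapositive: NOT (B AND A) → NOT C
Note: A statement and its contrapositive are logically equivalent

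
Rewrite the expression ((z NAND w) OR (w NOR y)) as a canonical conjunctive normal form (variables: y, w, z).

(y OR NOT w OR NOT z) AND (NOT y OR NOT w OR NOT z)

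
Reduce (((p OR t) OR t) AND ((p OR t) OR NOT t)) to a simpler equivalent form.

By distribution ((E OR v) AND (E OR NOT v) = E):
= (p OR t)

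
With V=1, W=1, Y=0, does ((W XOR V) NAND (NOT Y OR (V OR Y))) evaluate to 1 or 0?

Substituting: ((1 XOR 1) NAND (NOT 0 OR (1 OR 0)))
= 1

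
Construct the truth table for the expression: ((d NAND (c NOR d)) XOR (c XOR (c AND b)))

b | d | c | Output
------------------
0 | 0 | 0 | 1
0 | 0 | 1 | 0
0 | 1 | 0 | 1
0 | 1 | 1 | 0
1 | 0 | 0 | 1
1 | 0 | 1 | 1
1 | 1 | 0 | 1
1 | 1 | 1 | 1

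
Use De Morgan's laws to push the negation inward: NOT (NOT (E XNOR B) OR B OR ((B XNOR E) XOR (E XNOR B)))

(E XNOR B) AND NOT B AND NOT ((B XNOR E) XOR (E XNOR B))
De Morgan's: NOT(OR of terms) = AND of negations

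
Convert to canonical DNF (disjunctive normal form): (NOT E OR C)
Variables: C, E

(NOT C AND NOT E) OR (C AND NOT E) OR (C AND E)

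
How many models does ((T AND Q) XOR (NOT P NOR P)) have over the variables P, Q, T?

Satisfying assignments: (0,1,1), (1,1,1)
Count: 2 out of 8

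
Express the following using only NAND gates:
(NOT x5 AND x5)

(((x5 NAND x5) NAND x5) NAND ((x5 NAND x5) NAND x5))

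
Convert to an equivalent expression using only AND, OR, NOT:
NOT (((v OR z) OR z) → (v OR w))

((v OR z) OR z) AND NOT (v OR w)
(Negated implication: NOT(A → B) = A AND NOT B)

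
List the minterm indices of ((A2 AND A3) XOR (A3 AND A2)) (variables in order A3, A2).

Σm() = FALSE (no minterms)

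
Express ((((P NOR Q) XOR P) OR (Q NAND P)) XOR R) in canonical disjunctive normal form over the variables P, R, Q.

(NOT P AND NOT R AND NOT Q) OR (NOT P AND NOT R AND Q) OR (P AND NOT R AND NOT Q) OR (P AND NOT R AND Q)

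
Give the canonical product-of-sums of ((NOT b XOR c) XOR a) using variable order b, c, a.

ΠM(1, 2, 4, 7) = (b OR c OR NOT a) AND (b OR NOT c OR a) AND (NOT b OR c OR a) AND (NOT b OR NOT c OR NOT a)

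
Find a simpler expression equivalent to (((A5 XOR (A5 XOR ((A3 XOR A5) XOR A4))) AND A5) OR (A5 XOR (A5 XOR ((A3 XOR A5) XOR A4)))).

By absorption (E OR (E AND v) = E) then XOR self-cancellation ((E XOR v) XOR v = E):
= ((A3 XOR A5) XOR A4)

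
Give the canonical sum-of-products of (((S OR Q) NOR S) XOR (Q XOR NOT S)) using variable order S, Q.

Σm(3) = (S AND Q)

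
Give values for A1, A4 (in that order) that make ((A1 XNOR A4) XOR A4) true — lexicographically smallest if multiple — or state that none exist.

A1=0, A4=0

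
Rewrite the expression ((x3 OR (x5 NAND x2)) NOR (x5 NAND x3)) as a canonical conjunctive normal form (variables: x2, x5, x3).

(x2 OR x5 OR x3) AND (x2 OR x5 OR NOT x3) AND (x2 OR NOT x5 OR x3) AND (x2 OR NOT x5 OR NOT x3) AND (NOT x2 OR x5 OR x3) AND (NOT x2 OR x5 OR NOT x3) AND (NOT x2 OR NOT x5 OR x3) AND (NOT x2 OR NOT x5 OR NOT x3)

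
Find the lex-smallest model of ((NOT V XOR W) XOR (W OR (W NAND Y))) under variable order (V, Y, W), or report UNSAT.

V=0, Y=0, W=1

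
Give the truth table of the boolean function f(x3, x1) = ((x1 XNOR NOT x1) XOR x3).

x3 | x1 | Output
----------------
0 | 0 | 0
0 | 1 | 0
1 | 0 | 1
1 | 1 | 1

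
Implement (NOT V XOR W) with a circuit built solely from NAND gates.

(((V NAND V) NAND ((V NAND V) NAND W)) NAND (W NAND ((V NAND V) NAND W)))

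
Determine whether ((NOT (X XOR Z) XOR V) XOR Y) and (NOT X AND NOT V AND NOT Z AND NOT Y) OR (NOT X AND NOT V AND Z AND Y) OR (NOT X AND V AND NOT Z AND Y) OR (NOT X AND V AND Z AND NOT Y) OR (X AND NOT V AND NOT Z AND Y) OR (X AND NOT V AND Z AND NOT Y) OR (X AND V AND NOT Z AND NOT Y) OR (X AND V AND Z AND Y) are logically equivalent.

Yes, they are equivalent — the two output columns agree on all 16 assignments:
X | V | Z | Y | Expression 1 | Expression 2
-------------------------------------------
0 | 0 | 0 | 0 | 1 | 1
0 | 0 | 0 | 1 | 0 | 0
0 | 0 | 1 | 0 | 0 | 0
0 | 0 | 1 | 1 | 1 | 1
0 | 1 | 0 | 0 | 0 | 0
0 | 1 | 0 | 1 | 1 | 1
0 | 1 | 1 | 0 | 1 | 1
0 | 1 | 1 | 1 | 0 | 0
1 | 0 | 0 | 0 | 0 | 0
1 | 0 | 0 | 1 | 1 | 1
1 | 0 | 1 | 0 | 1 | 1
1 | 0 | 1 | 1 | 0 | 0
1 | 1 | 0 | 0 | 1 | 1
1 | 1 | 0 | 1 | 0 | 0
1 | 1 | 1 | 0 | 0 | 0
1 | 1 | 1 | 1 | 1 | 1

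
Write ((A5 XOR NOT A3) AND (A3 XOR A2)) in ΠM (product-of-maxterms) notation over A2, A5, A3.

ΠM(0, 1, 2, 5, 6, 7) = (A2 OR A5 OR A3) AND (A2 OR A5 OR NOT A3) AND (A2 OR NOT A5 OR A3) AND (NOT A2 OR A5 OR NOT A3) AND (NOT A2 OR NOT A5 OR A3) AND (NOT A2 OR NOT A5 OR NOT A3)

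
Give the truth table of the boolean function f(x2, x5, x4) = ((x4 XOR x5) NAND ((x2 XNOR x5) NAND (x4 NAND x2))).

x2 | x5 | x4 | Output
---------------------
0 | 0 | 0 | 1
0 | 0 | 1 | 1
0 | 1 | 0 | 0
0 | 1 | 1 | 1
1 | 0 | 0 | 1
1 | 0 | 1 | 0
1 | 1 | 0 | 1
1 | 1 | 1 | 1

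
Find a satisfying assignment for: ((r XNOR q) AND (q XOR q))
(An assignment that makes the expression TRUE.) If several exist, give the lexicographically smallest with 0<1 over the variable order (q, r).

UNSATISFIABLE - no assignment makes this expression true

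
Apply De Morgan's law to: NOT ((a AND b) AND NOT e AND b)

NOT (a AND b) OR e OR NOT b
De Morgan's: NOT(AND of terms) = OR of negations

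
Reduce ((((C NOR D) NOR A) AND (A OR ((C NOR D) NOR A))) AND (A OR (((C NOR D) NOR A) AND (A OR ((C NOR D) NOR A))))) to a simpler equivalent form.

By absorption (E AND (E OR v) = E) then absorption (E AND (E OR v) = E):
= ((C NOR D) NOR A)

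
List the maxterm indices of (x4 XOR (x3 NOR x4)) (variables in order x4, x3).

ΠM(1) = (x4 OR NOT x3)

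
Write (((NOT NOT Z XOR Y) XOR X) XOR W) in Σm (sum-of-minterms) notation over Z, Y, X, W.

Σm(1, 2, 4, 7, 8, 11, 13, 14) = (NOT Z AND NOT Y AND NOT X AND W) OR (NOT Z AND NOT Y AND X AND NOT W) OR (NOT Z AND Y AND NOT X AND NOT W) OR (NOT Z AND Y AND X AND W) OR (Z AND NOT Y AND NOT X AND NOT W) OR (Z AND NOT Y AND X AND W) OR (Z AND Y AND NOT X AND W) OR (Z AND Y AND X AND NOT W)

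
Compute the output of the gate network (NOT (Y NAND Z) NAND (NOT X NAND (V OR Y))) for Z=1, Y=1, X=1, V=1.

Substituting: (NOT (1 NAND 1) NAND (NOT 1 NAND (1 OR 1)))
= 0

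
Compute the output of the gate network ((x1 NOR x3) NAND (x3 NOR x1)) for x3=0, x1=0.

Substituting: ((0 NOR 0) NAND (0 NOR 0))
= 0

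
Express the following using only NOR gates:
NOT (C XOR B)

(((((C NOR B) NOR (C NOR B)) NOR ((C NOR B) NOR (C NOR B))) NOR ((((C NOR C) NOR (B NOR B)) NOR ((C NOR C) NOR (B NOR B))) NOR (((C NOR C) NOR (B NOR B)) NOR ((C NOR C) NOR (B NOR B))))) NOR ((((C NOR B) NOR (C NOR B)) NOR ((C NOR B) NOR (C NOR B))) NOR ((((C NOR C) NOR (B NOR B)) NOR ((C NOR C) NOR (B NOR B))) NOR (((C NOR C) NOR (B NOR B)) NOR ((C NOR C) NOR (B NOR B))))))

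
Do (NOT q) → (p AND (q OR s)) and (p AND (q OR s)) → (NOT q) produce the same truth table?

No, Converse is not equivalent to original (counterexample: p=0, q=0, s=0)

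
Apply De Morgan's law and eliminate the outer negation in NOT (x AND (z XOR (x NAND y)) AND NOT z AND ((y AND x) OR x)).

NOT x OR NOT (z XOR (x NAND y)) OR z OR NOT ((y AND x) OR x)
De Morgan's: NOT(AND of terms) = OR of negations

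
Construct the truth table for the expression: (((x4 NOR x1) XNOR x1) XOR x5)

x4 | x1 | x5 | Output
---------------------
0 | 0 | 0 | 0
0 | 0 | 1 | 1
0 | 1 | 0 | 0
0 | 1 | 1 | 1
1 | 0 | 0 | 1
1 | 0 | 1 | 0
1 | 1 | 0 | 0
1 | 1 | 1 | 1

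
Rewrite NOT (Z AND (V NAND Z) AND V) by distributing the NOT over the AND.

NOT Z OR NOT (V NAND Z) OR NOT V
De Morgan's: NOT(AND of terms) = OR of negations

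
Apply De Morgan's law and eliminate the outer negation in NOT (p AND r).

NOT p OR NOT r
De Morgan's: NOT(AND of terms) = OR of negations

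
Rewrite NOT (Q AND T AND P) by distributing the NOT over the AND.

NOT Q OR NOT T OR NOT P
De Morgan's: NOT(AND of terms) = OR of negations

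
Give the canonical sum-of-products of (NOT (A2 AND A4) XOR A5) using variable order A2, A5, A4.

Σm(0, 1, 4, 7) = (NOT A2 AND NOT A5 AND NOT A4) OR (NOT A2 AND NOT A5 AND A4) OR (A2 AND NOT A5 AND NOT A4) OR (A2 AND A5 AND A4)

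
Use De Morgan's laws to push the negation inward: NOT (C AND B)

NOT C OR NOT B
De Morgan's: NOT(AND of terms) = OR of negations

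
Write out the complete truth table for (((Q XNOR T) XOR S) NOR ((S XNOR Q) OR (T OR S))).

T | Q | S | Output
------------------
0 | 0 | 0 | 0
0 | 0 | 1 | 0
0 | 1 | 0 | 1
0 | 1 | 1 | 0
1 | 0 | 0 | 0
1 | 0 | 1 | 0
1 | 1 | 0 | 0
1 | 1 | 1 | 0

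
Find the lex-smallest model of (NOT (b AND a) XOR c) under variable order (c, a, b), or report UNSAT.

c=0, a=0, b=0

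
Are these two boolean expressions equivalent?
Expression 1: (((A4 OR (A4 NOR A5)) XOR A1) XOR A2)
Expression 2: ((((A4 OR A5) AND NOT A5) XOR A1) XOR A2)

No. Counterexample: with A1=0, A4=0, A5=0, A2=0, Expression 1 = 1 but Expression 2 = 0.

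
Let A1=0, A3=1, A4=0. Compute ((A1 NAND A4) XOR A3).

Substituting: ((0 NAND 0) XOR 1)
= 0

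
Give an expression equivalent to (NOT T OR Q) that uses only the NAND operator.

(((T NAND T) NAND (T NAND T)) NAND (Q NAND Q))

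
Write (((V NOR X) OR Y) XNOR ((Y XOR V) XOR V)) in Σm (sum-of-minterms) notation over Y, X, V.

Σm(1, 2, 3, 4, 5, 6, 7) = (NOT Y AND NOT X AND V) OR (NOT Y AND X AND NOT V) OR (NOT Y AND X AND V) OR (Y AND NOT X AND NOT V) OR (Y AND NOT X AND V) OR (Y AND X AND NOT V) OR (Y AND X AND V)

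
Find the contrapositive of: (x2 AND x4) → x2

Contrapositive: NOT x2 → NOT (x2 AND x4)
Note: A statement and its contrapositive are logically equivalent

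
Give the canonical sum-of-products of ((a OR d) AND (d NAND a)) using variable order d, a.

Σm(1, 2) = (NOT d AND a) OR (d AND NOT a)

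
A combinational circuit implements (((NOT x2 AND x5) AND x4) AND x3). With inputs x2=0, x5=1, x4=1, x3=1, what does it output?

Substituting: (((NOT 0 AND 1) AND 1) AND 1)
= 1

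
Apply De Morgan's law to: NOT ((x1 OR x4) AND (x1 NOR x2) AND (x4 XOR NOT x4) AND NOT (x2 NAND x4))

NOT (x1 OR x4) OR NOT (x1 NOR x2) OR NOT (x4 XOR NOT x4) OR (x2 NAND x4)
De Morgan's: NOT(AND of terms) = OR of negations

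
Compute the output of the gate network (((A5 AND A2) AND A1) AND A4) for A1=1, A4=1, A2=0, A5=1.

Substituting: (((1 AND 0) AND 1) AND 1)
= 0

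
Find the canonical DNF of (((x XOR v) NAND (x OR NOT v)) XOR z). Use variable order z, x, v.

(NOT z AND NOT x AND NOT v) OR (NOT z AND NOT x AND v) OR (NOT z AND x AND v) OR (z AND x AND NOT v)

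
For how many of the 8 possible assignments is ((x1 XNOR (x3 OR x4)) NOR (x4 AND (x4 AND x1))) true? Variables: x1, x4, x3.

Satisfying assignments: (0,0,1), (0,1,0), (0,1,1), (1,0,0)
Count: 4 out of 8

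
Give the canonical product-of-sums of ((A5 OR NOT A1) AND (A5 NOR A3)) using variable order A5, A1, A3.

ΠM(1, 2, 3, 4, 5, 6, 7) = (A5 OR A1 OR NOT A3) AND (A5 OR NOT A1 OR A3) AND (A5 OR NOT A1 OR NOT A3) AND (NOT A5 OR A1 OR A3) AND (NOT A5 OR A1 OR NOT A3) AND (NOT A5 OR NOT A1 OR A3) AND (NOT A5 OR NOT A1 OR NOT A3)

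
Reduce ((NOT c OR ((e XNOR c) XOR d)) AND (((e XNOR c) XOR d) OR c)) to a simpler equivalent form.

By distribution ((E OR v) AND (E OR NOT v) = E):
= ((e XNOR c) XOR d)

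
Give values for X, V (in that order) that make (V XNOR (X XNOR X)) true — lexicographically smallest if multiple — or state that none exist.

X=0, V=1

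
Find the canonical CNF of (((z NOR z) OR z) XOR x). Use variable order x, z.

(NOT x OR z) AND (NOT x OR NOT z)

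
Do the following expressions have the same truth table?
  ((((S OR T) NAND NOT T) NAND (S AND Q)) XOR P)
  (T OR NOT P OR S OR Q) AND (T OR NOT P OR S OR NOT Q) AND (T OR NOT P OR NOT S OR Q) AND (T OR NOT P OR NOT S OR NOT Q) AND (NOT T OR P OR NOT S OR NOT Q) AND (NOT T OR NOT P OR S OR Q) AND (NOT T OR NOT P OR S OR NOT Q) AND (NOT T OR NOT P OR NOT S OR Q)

Yes, they are equivalent — the two output columns agree on all 16 assignments:
T | P | S | Q | Expression 1 | Expression 2
-------------------------------------------
0 | 0 | 0 | 0 | 1 | 1
0 | 0 | 0 | 1 | 1 | 1
0 | 0 | 1 | 0 | 1 | 1
0 | 0 | 1 | 1 | 1 | 1
0 | 1 | 0 | 0 | 0 | 0
0 | 1 | 0 | 1 | 0 | 0
0 | 1 | 1 | 0 | 0 | 0
0 | 1 | 1 | 1 | 0 | 0
1 | 0 | 0 | 0 | 1 | 1
1 | 0 | 0 | 1 | 1 | 1
1 | 0 | 1 | 0 | 1 | 1
1 | 0 | 1 | 1 | 0 | 0
1 | 1 | 0 | 0 | 0 | 0
1 | 1 | 0 | 1 | 0 | 0
1 | 1 | 1 | 0 | 0 | 0
1 | 1 | 1 | 1 | 1 | 1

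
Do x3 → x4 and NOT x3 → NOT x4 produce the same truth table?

No, Inverse is not equivalent to original (counterexample: x3=0, x4=1, x2=0)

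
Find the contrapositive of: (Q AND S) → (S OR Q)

Contrapositive: NOT (S OR Q) → NOT (Q AND S)
Note: A statement and its contrapositive are logically equivalent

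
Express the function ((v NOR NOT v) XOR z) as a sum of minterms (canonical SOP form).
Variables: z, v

Σm(2, 3) = (z AND NOT v) OR (z AND v)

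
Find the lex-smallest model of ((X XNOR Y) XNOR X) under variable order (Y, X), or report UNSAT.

Y=1, X=0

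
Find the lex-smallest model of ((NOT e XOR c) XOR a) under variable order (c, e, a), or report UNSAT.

c=0, e=0, a=0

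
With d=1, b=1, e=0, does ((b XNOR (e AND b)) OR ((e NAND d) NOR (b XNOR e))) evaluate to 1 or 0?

Substituting: ((1 XNOR (0 AND 1)) OR ((0 NAND 1) NOR (1 XNOR 0)))
= 0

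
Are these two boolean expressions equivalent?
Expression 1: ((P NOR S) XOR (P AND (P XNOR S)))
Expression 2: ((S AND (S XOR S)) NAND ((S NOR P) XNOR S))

No. Counterexample: with P=0, S=1, Expression 1 = 0 but Expression 2 = 1.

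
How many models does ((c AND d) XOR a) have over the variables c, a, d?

Satisfying assignments: (0,1,0), (0,1,1), (1,0,1), (1,1,0)
Count: 4 out of 8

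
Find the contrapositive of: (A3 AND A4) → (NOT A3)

Contrapositive: A3 → NOT (A3 AND A4)
Note: A statement and its contrapositive are logically equivalent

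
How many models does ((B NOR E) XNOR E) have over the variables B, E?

Satisfying assignments: (1,0)
Count: 1 out of 4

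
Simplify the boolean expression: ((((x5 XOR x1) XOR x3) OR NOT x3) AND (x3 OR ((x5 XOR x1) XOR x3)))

By distribution ((E OR v) AND (E OR NOT v) = E):
= ((x5 XOR x1) XOR x3)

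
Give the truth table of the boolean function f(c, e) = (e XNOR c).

c | e | Output
--------------
0 | 0 | 1
0 | 1 | 0
1 | 0 | 0
1 | 1 | 1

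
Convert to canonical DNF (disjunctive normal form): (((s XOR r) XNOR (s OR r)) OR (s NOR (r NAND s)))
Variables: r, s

(NOT r AND NOT s) OR (NOT r AND s) OR (r AND NOT s)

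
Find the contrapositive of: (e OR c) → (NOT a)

Contrapositive: a → NOT (e OR c)
Note: A statement and its contrapositive are logically equivalent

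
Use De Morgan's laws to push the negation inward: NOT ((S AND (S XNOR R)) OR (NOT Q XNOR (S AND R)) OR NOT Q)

NOT (S AND (S XNOR R)) AND NOT (NOT Q XNOR (S AND R)) AND Q
De Morgan's: NOT(OR of terms) = AND of negations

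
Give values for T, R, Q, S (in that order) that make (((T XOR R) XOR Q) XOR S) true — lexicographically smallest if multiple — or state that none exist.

T=0, R=0, Q=0, S=1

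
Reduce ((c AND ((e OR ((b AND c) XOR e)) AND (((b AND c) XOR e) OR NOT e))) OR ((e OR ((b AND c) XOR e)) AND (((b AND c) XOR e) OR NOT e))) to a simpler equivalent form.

By absorption (E OR (E AND v) = E) then distribution ((E OR v) AND (E OR NOT v) = E):
= ((b AND c) XOR e)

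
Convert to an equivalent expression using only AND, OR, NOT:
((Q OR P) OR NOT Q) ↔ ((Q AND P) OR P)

(((Q OR P) OR NOT Q) AND ((Q AND P) OR P)) OR (NOT ((Q OR P) OR NOT Q) AND NOT ((Q AND P) OR P))
(Biconditional = both true or both false)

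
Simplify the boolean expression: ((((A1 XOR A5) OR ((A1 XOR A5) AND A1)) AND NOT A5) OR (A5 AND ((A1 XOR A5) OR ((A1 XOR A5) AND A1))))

By distribution ((E AND v) OR (E AND NOT v) = E) then absorption (E OR (E AND v) = E):
= (A1 XOR A5)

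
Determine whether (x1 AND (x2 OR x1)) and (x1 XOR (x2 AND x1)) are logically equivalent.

No. Counterexample: with x2=1, x1=1, Expression 1 = 1 but Expression 2 = 0.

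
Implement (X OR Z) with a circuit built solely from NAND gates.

((X NAND X) NAND (Z NAND Z))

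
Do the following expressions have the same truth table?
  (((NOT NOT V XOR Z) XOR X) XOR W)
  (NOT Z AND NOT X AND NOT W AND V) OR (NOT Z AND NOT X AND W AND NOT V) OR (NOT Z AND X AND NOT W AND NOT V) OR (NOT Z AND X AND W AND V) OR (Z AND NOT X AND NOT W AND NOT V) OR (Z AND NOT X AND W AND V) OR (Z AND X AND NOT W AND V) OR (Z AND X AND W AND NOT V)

Yes, they are equivalent — the two output columns agree on all 16 assignments:
Z | X | W | V | Expression 1 | Expression 2
-------------------------------------------
0 | 0 | 0 | 0 | 0 | 0
0 | 0 | 0 | 1 | 1 | 1
0 | 0 | 1 | 0 | 1 | 1
0 | 0 | 1 | 1 | 0 | 0
0 | 1 | 0 | 0 | 1 | 1
0 | 1 | 0 | 1 | 0 | 0
0 | 1 | 1 | 0 | 0 | 0
0 | 1 | 1 | 1 | 1 | 1
1 | 0 | 0 | 0 | 1 | 1
1 | 0 | 0 | 1 | 0 | 0
1 | 0 | 1 | 0 | 0 | 0
1 | 0 | 1 | 1 | 1 | 1
1 | 1 | 0 | 0 | 0 | 0
1 | 1 | 0 | 1 | 1 | 1
1 | 1 | 1 | 0 | 1 | 1
1 | 1 | 1 | 1 | 0 | 0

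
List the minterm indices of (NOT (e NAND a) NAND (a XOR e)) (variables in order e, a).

Σm(0, 1, 2, 3) = (NOT e AND NOT a) OR (NOT e AND a) OR (e AND NOT a) OR (e AND a)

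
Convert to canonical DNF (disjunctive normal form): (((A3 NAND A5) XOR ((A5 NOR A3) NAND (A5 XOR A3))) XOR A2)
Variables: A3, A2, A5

(NOT A3 AND A2 AND NOT A5) OR (NOT A3 AND A2 AND A5) OR (A3 AND NOT A2 AND A5) OR (A3 AND A2 AND NOT A5)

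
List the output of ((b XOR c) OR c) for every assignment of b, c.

b | c | Output
--------------
0 | 0 | 0
0 | 1 | 1
1 | 0 | 1
1 | 1 | 1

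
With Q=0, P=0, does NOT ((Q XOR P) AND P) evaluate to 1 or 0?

Substituting: NOT ((0 XOR 0) AND 0)
= 1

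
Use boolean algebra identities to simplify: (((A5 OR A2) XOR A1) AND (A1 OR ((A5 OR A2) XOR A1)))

By absorption (E AND (E OR v) = E):
= ((A5 OR A2) XOR A1)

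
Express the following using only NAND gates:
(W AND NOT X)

((W NAND (X NAND X)) NAND (W NAND (X NAND X)))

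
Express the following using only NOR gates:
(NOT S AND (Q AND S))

(((S NOR S) NOR (S NOR S)) NOR (((Q NOR Q) NOR (S NOR S)) NOR ((Q NOR Q) NOR (S NOR S))))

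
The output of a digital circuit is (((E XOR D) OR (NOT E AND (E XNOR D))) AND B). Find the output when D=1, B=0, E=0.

Substituting: (((0 XOR 1) OR (NOT 0 AND (0 XNOR 1))) AND 0)
= 0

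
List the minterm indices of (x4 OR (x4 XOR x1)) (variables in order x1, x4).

Σm(1, 2, 3) = (NOT x1 AND x4) OR (x1 AND NOT x4) OR (x1 AND x4)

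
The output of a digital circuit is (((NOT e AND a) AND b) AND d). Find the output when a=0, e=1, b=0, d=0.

Substituting: (((NOT 1 AND 0) AND 0) AND 0)
= 0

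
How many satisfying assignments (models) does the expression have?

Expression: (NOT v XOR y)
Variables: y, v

Satisfying assignments: (0,0), (1,1)
Count: 2 out of 4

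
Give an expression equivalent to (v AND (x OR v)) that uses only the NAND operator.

((v NAND ((x NAND x) NAND (v NAND v))) NAND (v NAND ((x NAND x) NAND (v NAND v))))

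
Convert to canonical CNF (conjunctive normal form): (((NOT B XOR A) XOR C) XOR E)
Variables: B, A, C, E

(B OR A OR C OR NOT E) AND (B OR A OR NOT C OR E) AND (B OR NOT A OR C OR E) AND (B OR NOT A OR NOT C OR NOT E) AND (NOT B OR A OR C OR E) AND (NOT B OR A OR NOT C OR NOT E) AND (NOT B OR NOT A OR C OR NOT E) AND (NOT B OR NOT A OR NOT C OR E)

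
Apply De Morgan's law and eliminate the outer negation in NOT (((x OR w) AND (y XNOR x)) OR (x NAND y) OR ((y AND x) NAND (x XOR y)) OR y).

NOT ((x OR w) AND (y XNOR x)) AND NOT (x NAND y) AND NOT ((y AND x) NAND (x XOR y)) AND NOT y
De Morgan's: NOT(OR of terms) = AND of negations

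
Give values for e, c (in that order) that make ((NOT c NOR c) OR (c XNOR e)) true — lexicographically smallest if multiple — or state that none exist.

e=0, c=0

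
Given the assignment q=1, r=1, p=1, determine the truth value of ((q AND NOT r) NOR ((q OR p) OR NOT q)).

Substituting: ((1 AND NOT 1) NOR ((1 OR 1) OR NOT 1))
= 0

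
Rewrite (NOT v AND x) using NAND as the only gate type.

(((v NAND v) NAND x) NAND ((v NAND v) NAND x))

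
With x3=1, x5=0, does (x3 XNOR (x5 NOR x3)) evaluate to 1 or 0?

Substituting: (1 XNOR (0 NOR 1))
= 0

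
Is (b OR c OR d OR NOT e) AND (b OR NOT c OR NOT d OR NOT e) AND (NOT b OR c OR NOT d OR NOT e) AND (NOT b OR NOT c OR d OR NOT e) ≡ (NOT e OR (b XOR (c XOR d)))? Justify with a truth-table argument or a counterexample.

Yes, they are equivalent — the two output columns agree on all 16 assignments:
b | c | d | e | Expression 1 | Expression 2
-------------------------------------------
0 | 0 | 0 | 0 | 1 | 1
0 | 0 | 0 | 1 | 0 | 0
0 | 0 | 1 | 0 | 1 | 1
0 | 0 | 1 | 1 | 1 | 1
0 | 1 | 0 | 0 | 1 | 1
0 | 1 | 0 | 1 | 1 | 1
0 | 1 | 1 | 0 | 1 | 1
0 | 1 | 1 | 1 | 0 | 0
1 | 0 | 0 | 0 | 1 | 1
1 | 0 | 0 | 1 | 1 | 1
1 | 0 | 1 | 0 | 1 | 1
1 | 0 | 1 | 1 | 0 | 0
1 | 1 | 0 | 0 | 1 | 1
1 | 1 | 0 | 1 | 0 | 0
1 | 1 | 1 | 0 | 1 | 1
1 | 1 | 1 | 1 | 1 | 1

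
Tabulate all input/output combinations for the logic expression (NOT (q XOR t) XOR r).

q | t | r | Output
------------------
0 | 0 | 0 | 1
0 | 0 | 1 | 0
0 | 1 | 0 | 0
0 | 1 | 1 | 1
1 | 0 | 0 | 0
1 | 0 | 1 | 1
1 | 1 | 0 | 1
1 | 1 | 1 | 0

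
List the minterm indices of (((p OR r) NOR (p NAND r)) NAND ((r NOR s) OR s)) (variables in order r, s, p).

Σm(0, 1, 2, 3, 4, 5, 6, 7) = (NOT r AND NOT s AND NOT p) OR (NOT r AND NOT s AND p) OR (NOT r AND s AND NOT p) OR (NOT r AND s AND p) OR (r AND NOT s AND NOT p) OR (r AND NOT s AND p) OR (r AND s AND NOT p) OR (r AND s AND p)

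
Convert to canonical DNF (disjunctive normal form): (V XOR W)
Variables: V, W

(NOT V AND W) OR (V AND NOT W)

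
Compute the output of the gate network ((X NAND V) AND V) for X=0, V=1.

Substituting: ((0 NAND 1) AND 1)
= 1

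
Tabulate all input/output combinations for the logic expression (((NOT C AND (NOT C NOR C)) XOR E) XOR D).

E | D | C | Output
------------------
0 | 0 | 0 | 0
0 | 0 | 1 | 0
0 | 1 | 0 | 1
0 | 1 | 1 | 1
1 | 0 | 0 | 1
1 | 0 | 1 | 1
1 | 1 | 0 | 0
1 | 1 | 1 | 0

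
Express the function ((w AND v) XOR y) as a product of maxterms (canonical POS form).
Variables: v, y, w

ΠM(0, 1, 4, 7) = (v OR y OR w) AND (v OR y OR NOT w) AND (NOT v OR y OR w) AND (NOT v OR NOT y OR NOT w)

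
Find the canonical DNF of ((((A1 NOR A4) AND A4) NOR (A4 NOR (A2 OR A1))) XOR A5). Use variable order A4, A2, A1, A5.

(NOT A4 AND NOT A2 AND NOT A1 AND A5) OR (NOT A4 AND NOT A2 AND A1 AND NOT A5) OR (NOT A4 AND A2 AND NOT A1 AND NOT A5) OR (NOT A4 AND A2 AND A1 AND NOT A5) OR (A4 AND NOT A2 AND NOT A1 AND NOT A5) OR (A4 AND NOT A2 AND A1 AND NOT A5) OR (A4 AND A2 AND NOT A1 AND NOT A5) OR (A4 AND A2 AND A1 AND NOT A5)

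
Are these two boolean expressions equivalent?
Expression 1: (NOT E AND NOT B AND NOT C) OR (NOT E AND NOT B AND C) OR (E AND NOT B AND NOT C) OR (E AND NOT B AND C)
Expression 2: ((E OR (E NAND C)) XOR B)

Yes, they are equivalent — the two output columns agree on all 8 assignments:
E | B | C | Expression 1 | Expression 2
---------------------------------------
0 | 0 | 0 | 1 | 1
0 | 0 | 1 | 1 | 1
0 | 1 | 0 | 0 | 0
0 | 1 | 1 | 0 | 0
1 | 0 | 0 | 1 | 1
1 | 0 | 1 | 1 | 1
1 | 1 | 0 | 0 | 0
1 | 1 | 1 | 0 | 0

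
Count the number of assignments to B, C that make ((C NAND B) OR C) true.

Satisfying assignments: (0,0), (0,1), (1,0), (1,1)
Count: 4 out of 4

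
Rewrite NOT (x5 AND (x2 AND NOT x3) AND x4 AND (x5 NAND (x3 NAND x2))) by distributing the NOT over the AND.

NOT x5 OR NOT (x2 AND NOT x3) OR NOT x4 OR NOT (x5 NAND (x3 NAND x2))
De Morgan's: NOT(AND of terms) = OR of negations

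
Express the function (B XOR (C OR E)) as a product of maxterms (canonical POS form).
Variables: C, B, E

ΠM(0, 3, 6, 7) = (C OR B OR E) AND (C OR NOT B OR NOT E) AND (NOT C OR NOT B OR E) AND (NOT C OR NOT B OR NOT E)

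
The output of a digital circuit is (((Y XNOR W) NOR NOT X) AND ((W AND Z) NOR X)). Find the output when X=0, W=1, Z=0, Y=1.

Substituting: (((1 XNOR 1) NOR NOT 0) AND ((1 AND 0) NOR 0))
= 0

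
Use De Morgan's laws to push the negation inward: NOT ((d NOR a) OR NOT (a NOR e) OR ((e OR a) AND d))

NOT (d NOR a) AND (a NOR e) AND NOT ((e OR a) AND d)
De Morgan's: NOT(OR of terms) = AND of negations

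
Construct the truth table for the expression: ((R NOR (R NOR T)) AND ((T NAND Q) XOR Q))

T | R | Q | Output
------------------
0 | 0 | 0 | 0
0 | 0 | 1 | 0
0 | 1 | 0 | 0
0 | 1 | 1 | 0
1 | 0 | 0 | 1
1 | 0 | 1 | 1
1 | 1 | 0 | 0
1 | 1 | 1 | 0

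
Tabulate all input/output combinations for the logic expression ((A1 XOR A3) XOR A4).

A1 | A4 | A3 | Output
---------------------
0 | 0 | 0 | 0
0 | 0 | 1 | 1
0 | 1 | 0 | 1
0 | 1 | 1 | 0
1 | 0 | 0 | 1
1 | 0 | 1 | 0
1 | 1 | 0 | 0
1 | 1 | 1 | 1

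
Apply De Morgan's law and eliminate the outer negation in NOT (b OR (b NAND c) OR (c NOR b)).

NOT b AND NOT (b NAND c) AND NOT (c NOR b)
De Morgan's: NOT(OR of terms) = AND of negations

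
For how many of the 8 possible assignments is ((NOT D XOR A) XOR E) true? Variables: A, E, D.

Satisfying assignments: (0,0,0), (0,1,1), (1,0,1), (1,1,0)
Count: 4 out of 8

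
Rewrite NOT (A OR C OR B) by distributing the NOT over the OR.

NOT A AND NOT C AND NOT B
De Morgan's: NOT(OR of terms) = AND of negations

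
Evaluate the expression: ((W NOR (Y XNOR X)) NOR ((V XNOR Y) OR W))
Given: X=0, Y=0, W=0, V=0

Substituting: ((0 NOR (0 XNOR 0)) NOR ((0 XNOR 0) OR 0))
= 0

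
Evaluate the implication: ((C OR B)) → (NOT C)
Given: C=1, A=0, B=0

Antecedent ((C OR B)) = 1; consequent (NOT C) = 0.
1 → 0 = 0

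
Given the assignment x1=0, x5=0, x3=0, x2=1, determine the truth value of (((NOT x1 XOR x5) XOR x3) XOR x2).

Substituting: (((NOT 0 XOR 0) XOR 0) XOR 1)
= 0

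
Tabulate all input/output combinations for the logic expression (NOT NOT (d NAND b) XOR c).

d | c | b | Output
------------------
0 | 0 | 0 | 1
0 | 0 | 1 | 1
0 | 1 | 0 | 0
0 | 1 | 1 | 0
1 | 0 | 0 | 1
1 | 0 | 1 | 0
1 | 1 | 0 | 0
1 | 1 | 1 | 1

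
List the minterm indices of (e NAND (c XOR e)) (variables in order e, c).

Σm(0, 1, 3) = (NOT e AND NOT c) OR (NOT e AND c) OR (e AND c)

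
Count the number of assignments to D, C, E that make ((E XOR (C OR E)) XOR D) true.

Satisfying assignments: (0,1,0), (1,0,0), (1,0,1), (1,1,1)
Count: 4 out of 8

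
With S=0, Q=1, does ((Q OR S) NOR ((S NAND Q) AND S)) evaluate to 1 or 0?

Substituting: ((1 OR 0) NOR ((0 NAND 1) AND 0))
= 0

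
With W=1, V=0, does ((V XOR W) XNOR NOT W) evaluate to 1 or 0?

Substituting: ((0 XOR 1) XNOR NOT 1)
= 0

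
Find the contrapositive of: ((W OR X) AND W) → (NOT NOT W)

Contrapositive: NOT W → NOT ((W OR X) AND W)
Note: A statement and its contrapositive are logically equivalent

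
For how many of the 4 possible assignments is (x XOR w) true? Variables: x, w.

Satisfying assignments: (0,1), (1,0)
Count: 2 out of 4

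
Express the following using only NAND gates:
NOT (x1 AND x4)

(((x1 NAND x4) NAND (x1 NAND x4)) NAND ((x1 NAND x4) NAND (x1 NAND x4)))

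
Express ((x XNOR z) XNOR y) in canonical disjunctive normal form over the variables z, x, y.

(NOT z AND NOT x AND y) OR (NOT z AND x AND NOT y) OR (z AND NOT x AND NOT y) OR (z AND x AND y)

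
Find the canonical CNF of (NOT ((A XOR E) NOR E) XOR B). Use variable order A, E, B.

(A OR E OR B) AND (A OR NOT E OR NOT B) AND (NOT A OR E OR NOT B) AND (NOT A OR NOT E OR NOT B)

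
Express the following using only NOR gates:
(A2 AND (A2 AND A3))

((A2 NOR A2) NOR (((A2 NOR A2) NOR (A3 NOR A3)) NOR ((A2 NOR A2) NOR (A3 NOR A3))))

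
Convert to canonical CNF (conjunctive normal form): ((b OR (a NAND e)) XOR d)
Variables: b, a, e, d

(b OR a OR e OR NOT d) AND (b OR a OR NOT e OR NOT d) AND (b OR NOT a OR e OR NOT d) AND (b OR NOT a OR NOT e OR d) AND (NOT b OR a OR e OR NOT d) AND (NOT b OR a OR NOT e OR NOT d) AND (NOT b OR NOT a OR e OR NOT d) AND (NOT b OR NOT a OR NOT e OR NOT d)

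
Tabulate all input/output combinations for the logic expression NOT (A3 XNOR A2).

A3 | A2 | Output
----------------
0 | 0 | 0
0 | 1 | 1
1 | 0 | 1
1 | 1 | 0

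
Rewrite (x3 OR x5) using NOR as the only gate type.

((x3 NOR x5) NOR (x3 NOR x5))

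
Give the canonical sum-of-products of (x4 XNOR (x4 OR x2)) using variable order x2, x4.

Σm(0, 1, 3) = (NOT x2 AND NOT x4) OR (NOT x2 AND x4) OR (x2 AND x4)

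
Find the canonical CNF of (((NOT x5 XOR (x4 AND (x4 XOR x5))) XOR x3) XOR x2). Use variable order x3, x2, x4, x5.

(x3 OR x2 OR x4 OR NOT x5) AND (x3 OR x2 OR NOT x4 OR x5) AND (x3 OR x2 OR NOT x4 OR NOT x5) AND (x3 OR NOT x2 OR x4 OR x5) AND (NOT x3 OR x2 OR x4 OR x5) AND (NOT x3 OR NOT x2 OR x4 OR NOT x5) AND (NOT x3 OR NOT x2 OR NOT x4 OR x5) AND (NOT x3 OR NOT x2 OR NOT x4 OR NOT x5)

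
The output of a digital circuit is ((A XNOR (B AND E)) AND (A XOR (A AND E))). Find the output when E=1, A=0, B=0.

Substituting: ((0 XNOR (0 AND 1)) AND (0 XOR (0 AND 1)))
= 0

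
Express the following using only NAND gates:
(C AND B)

((C NAND B) NAND (C NAND B))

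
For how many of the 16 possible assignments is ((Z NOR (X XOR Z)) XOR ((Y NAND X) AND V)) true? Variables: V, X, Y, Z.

Satisfying assignments: (0,0,0,0), (0,0,1,0), (1,0,0,1), (1,0,1,1), (1,1,0,0), (1,1,0,1)
Count: 6 out of 16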